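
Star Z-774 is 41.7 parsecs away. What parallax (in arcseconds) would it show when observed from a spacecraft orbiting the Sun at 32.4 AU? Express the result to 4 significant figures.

0.7770 arcsec

p (arcsec) = B (AU) / d (pc).
p = 32.4 / 41.7 = 0.77698 arcsec.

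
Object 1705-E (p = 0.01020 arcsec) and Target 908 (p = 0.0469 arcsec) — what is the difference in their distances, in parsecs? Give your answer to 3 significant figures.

76.7 pc

d_A = 1/0.01020″ = 98.039 pc; d_B = 1/0.04690″ = 21.322 pc.
|d_B − d_A| = |21.322 − 98.039| = 76.717 pc.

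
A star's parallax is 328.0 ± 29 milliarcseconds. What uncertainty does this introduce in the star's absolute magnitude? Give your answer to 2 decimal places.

σ_M = 0.19 mag

M = m − 5 log₁₀ d + 5 = m + 5 log₁₀ p + 5, so ∂M/∂p = 5/(p ln 10).
σ_M = (5/ln 10) · (σ_p/p) = 2.1715 × 29/328.0 = 2.1715 × 0.088415 = 0.19199.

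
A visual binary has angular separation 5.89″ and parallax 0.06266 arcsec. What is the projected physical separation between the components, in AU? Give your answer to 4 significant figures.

94.00 AU

d = 1/p = 1/0.06266″ = 15.959 pc.
At distance d (pc), an angle of θ arcsec spans θ·d AU: s = 5.89 × 15.959 = 93.999 AU.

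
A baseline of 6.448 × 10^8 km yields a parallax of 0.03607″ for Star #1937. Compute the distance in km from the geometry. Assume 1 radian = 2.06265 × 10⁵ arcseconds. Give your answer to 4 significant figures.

θ = 0.03607″ = 0.03607/206265 = 1.7487 × 10^-7 rad.
d = B/θ = (6.448 × 10^8) / (1.7487 × 10^-7) = 3.6873 × 10^15 km.

3.687 × 10^15 km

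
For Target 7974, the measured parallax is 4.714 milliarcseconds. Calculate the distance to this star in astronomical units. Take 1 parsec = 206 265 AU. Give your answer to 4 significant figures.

4.376 × 10^7 AU

p = 4.714 milliarcseconds = 0.004714 arcsec.
d = 1/p = 1/0.004714 = 212.13 pc.
In AU: 212.13 × 206265 = 4.3755 × 10^7 AU.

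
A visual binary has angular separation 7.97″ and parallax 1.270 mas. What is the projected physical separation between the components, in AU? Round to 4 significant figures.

d = 1/p = 1/0.001270″ = 787.4 pc.
At distance d (pc), an angle of θ arcsec spans θ·d AU: s = 7.97 × 787.4 = 6275.6 AU.

6276 AU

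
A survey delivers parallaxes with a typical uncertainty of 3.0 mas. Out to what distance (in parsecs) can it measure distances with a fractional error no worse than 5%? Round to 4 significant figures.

σ_d/d = σ_p/p, so the condition is σ_p/p ≤ 0.05, i.e. p ≥ σ_p/0.05.
p_min = 3.0/0.05 = 60 mas = 0.06 arcsec.
d_max = 1/p_min = 1/0.06 = 16.667 pc.

16.67 pc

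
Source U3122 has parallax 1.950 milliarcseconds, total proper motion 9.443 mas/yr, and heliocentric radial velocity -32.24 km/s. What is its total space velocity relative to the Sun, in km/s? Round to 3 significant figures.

39.6 km/s

d = 1/p = 1/0.001950″ = 512.82 pc.
μ = 9.443 mas/yr = 0.009443 ″/yr.
v_t = 4.740 μ d = 4.740 × 0.009443 × 512.82 = 22.954 km/s.
v = √(v_r² + v_t²) = √((-32.24)² + 22.954²) = √1566.3 = 39.577 km/s.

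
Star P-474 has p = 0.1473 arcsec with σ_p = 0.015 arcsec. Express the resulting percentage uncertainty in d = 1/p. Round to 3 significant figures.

For d = 1/p, |σ_d/d| = |σ_p/p|.
σ_p/p = 0.015 / 0.1473 = 0.10183 = 10.183%.

10.2%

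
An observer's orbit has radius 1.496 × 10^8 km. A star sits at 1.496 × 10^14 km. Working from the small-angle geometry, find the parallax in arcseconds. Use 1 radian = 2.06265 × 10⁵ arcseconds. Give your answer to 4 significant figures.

0.2063 arcsec

θ ≈ B/d = (1.496 × 10^8) / (1.496 × 10^14) = 1.0000 × 10^-6 rad.
In arcseconds: 1.0000 × 10^-6 × 206265 = 0.20627″.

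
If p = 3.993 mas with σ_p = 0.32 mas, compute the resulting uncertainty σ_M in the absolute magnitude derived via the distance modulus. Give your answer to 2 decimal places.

σ_M = 0.17 mag

M = m − 5 log₁₀ d + 5 = m + 5 log₁₀ p + 5, so ∂M/∂p = 5/(p ln 10).
σ_M = (5/ln 10) · (σ_p/p) = 2.1715 × 0.32/3.993 = 2.1715 × 0.08014 = 0.17402.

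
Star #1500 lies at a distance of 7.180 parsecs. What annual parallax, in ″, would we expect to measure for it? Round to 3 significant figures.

p = 1/d = 1/7.18 = 0.13928 arcsec.

0.139 ″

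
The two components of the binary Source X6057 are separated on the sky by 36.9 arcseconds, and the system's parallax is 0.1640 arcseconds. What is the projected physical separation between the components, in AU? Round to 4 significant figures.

225.0 AU

d = 1/p = 1/0.1640″ = 6.0976 pc.
At distance d (pc), an angle of θ arcsec spans θ·d AU: s = 36.9 × 6.0976 = 225 AU.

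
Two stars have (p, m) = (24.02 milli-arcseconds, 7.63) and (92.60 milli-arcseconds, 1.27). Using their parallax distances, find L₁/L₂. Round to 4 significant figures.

L₁/L₂ = 0.04247

d₁ = 1/p₁ = 1/0.02402″ = 41.632 pc; d₂ = 1/p₂ = 1/0.09260″ = 10.799 pc.
M₁ = m₁ − 5 log₁₀ d₁ + 5 = 7.63 − 8.0971 + 5 = 4.5329.
M₂ = 1.27 − 5.1669 + 5 = 1.1031.
L₁/L₂ = 10^(0.4(M₂ − M₁)) = 10^(0.4 × (-3.4298)) = 10^(-1.37192) = 0.04247.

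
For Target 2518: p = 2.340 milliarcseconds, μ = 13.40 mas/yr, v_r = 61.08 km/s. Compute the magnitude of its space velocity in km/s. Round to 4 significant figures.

d = 1/p = 1/0.002340″ = 427.35 pc.
μ = 13.40 mas/yr = 0.01340 ″/yr.
v_t = 4.740 μ d = 4.740 × 0.01340 × 427.35 = 27.144 km/s.
v = √(v_r² + v_t²) = √(61.08² + 27.144²) = √4467.56 = 66.84 km/s.

66.84 km/s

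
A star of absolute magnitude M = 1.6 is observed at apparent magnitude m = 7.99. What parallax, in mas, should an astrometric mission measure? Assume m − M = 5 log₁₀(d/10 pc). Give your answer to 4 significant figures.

m − M = 7.99 − 1.6 = 6.39.
d = 10^((m−M)/5 + 1) = 10^2.278 = 189.67 pc.
p = 1/d = 1/189.67 = 0.0052723 arcsec = 5.2723 mas.

5.272 mas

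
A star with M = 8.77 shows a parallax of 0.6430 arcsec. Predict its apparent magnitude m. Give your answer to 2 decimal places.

d = 1/p = 1/0.6430″ = 1.5552 pc.
m − M = 5 log₁₀ d − 5 = 5 log₁₀(1.5552) − 5 = 0.9589 − 5 = -4.0411.
m = M + (m − M) = 8.77 + (-4.0411) = 4.73.

m = 4.73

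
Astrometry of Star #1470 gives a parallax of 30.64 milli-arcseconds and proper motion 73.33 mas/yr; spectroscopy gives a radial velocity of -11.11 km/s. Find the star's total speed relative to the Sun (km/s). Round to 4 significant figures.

15.88 km/s

d = 1/p = 1/0.03064″ = 32.637 pc.
μ = 73.33 mas/yr = 0.07333 ″/yr.
v_t = 4.740 μ d = 4.740 × 0.07333 × 32.637 = 11.344 km/s.
v = √(v_r² + v_t²) = √((-11.11)² + 11.344²) = √252.118 = 15.878 km/s.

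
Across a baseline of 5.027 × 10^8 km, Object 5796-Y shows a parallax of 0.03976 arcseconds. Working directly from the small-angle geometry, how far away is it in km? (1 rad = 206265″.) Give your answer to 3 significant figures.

θ = 0.03976″ = 0.03976/206265 = 1.9276 × 10^-7 rad.
d = B/θ = (5.027 × 10^8) / (1.9276 × 10^-7) = 2.6079 × 10^15 km.

2.61 × 10^15 km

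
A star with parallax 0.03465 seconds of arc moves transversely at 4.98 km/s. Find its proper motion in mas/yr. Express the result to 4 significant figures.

d = 1/p = 1/0.03465″ = 28.86 pc.
μ = v_t / (4.74 d) = 4.98 / (4.74 × 28.86) = 4.98 / 136.8 = 0.036404 ″/yr = 36.404 mas/yr.

36.40 mas/yr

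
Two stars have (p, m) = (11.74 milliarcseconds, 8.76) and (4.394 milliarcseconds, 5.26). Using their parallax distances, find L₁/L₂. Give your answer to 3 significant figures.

L₁/L₂ = 0.00558

d₁ = 1/p₁ = 1/0.01174″ = 85.179 pc; d₂ = 1/p₂ = 1/0.004394″ = 227.58 pc.
M₁ = m₁ − 5 log₁₀ d₁ + 5 = 8.76 − 9.6517 + 5 = 4.1083.
M₂ = 5.26 − 11.7857 + 5 = -1.5257.
L₁/L₂ = 10^(0.4(M₂ − M₁)) = 10^(0.4 × (-5.6340)) = 10^(-2.25360) = 0.005577.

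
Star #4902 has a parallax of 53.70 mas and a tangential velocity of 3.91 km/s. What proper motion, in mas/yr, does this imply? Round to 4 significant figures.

d = 1/p = 1/0.05370″ = 18.622 pc.
μ = v_t / (4.74 d) = 3.91 / (4.74 × 18.622) = 3.91 / 88.268 = 0.044297 ″/yr = 44.297 mas/yr.

44.30 mas/yr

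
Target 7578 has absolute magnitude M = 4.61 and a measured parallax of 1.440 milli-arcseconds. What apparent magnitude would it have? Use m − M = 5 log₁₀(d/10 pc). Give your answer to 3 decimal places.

m = 13.818

d = 1/p = 1/0.001440″ = 694.44 pc.
m − M = 5 log₁₀ d − 5 = 5 log₁₀(694.44) − 5 = 14.2082 − 5 = 9.2082.
m = M + (m − M) = 4.61 + 9.2082 = 13.818.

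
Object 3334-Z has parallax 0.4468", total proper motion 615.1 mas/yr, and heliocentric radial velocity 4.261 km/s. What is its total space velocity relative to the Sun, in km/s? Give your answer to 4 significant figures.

d = 1/p = 1/0.4468″ = 2.2381 pc.
μ = 615.1 mas/yr = 0.6151 ″/yr.
v_t = 4.740 μ d = 4.740 × 0.6151 × 2.2381 = 6.5253 km/s.
v = √(v_r² + v_t²) = √(4.261² + 6.5253²) = √60.7357 = 7.7933 km/s.

7.793 km/s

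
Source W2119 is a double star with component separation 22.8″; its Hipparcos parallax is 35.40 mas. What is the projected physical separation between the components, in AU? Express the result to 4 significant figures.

644.1 AU

d = 1/p = 1/0.03540″ = 28.249 pc.
At distance d (pc), an angle of θ arcsec spans θ·d AU: s = 22.8 × 28.249 = 644.08 AU.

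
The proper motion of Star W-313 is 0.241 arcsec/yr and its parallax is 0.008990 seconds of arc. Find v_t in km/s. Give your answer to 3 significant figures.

127 km/s

d = 1/p = 1/0.008990″ = 111.23 pc.
v_t = 4.74 × μ × d = 4.74 × 0.241 × 111.23 = 127.06 km/s.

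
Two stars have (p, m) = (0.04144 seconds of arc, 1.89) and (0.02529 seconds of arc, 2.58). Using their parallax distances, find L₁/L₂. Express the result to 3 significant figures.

d₁ = 1/p₁ = 1/0.04144″ = 24.131 pc; d₂ = 1/p₂ = 1/0.02529″ = 39.541 pc.
M₁ = m₁ − 5 log₁₀ d₁ + 5 = 1.89 − 6.9129 + 5 = -0.0229.
M₂ = 2.58 − 7.9852 + 5 = -0.4052.
L₁/L₂ = 10^(0.4(M₂ − M₁)) = 10^(0.4 × (-0.3823)) = 10^(-0.15292) = 0.7032.

L₁/L₂ = 0.703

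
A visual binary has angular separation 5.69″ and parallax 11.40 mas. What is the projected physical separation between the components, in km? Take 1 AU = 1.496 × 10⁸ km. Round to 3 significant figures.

d = 1/p = 1/0.01140″ = 87.719 pc.
At distance d (pc), an angle of θ arcsec spans θ·d AU: s = 5.69 × 87.719 = 499.12 AU.
= 499.12 × 1.496 × 10⁸ km = 7.4668 × 10^10 km.

7.47 × 10^10 km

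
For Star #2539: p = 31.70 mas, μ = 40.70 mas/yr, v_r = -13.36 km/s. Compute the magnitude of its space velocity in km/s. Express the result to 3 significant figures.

14.7 km/s

d = 1/p = 1/0.03170″ = 31.546 pc.
μ = 40.70 mas/yr = 0.04070 ″/yr.
v_t = 4.740 μ d = 4.740 × 0.04070 × 31.546 = 6.0858 km/s.
v = √(v_r² + v_t²) = √((-13.36)² + 6.0858²) = √215.527 = 14.681 km/s.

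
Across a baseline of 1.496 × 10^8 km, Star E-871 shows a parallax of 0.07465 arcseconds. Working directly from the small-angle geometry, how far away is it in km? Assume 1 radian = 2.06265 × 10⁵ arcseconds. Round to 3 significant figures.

θ = 0.07465″ = 0.07465/206265 = 3.6191 × 10^-7 rad.
d = B/θ = (1.496 × 10^8) / (3.6191 × 10^-7) = 4.1336 × 10^14 km.

4.13 × 10^14 km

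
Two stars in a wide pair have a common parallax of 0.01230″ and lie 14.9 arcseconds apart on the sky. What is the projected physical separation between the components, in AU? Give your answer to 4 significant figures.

d = 1/p = 1/0.01230″ = 81.301 pc.
At distance d (pc), an angle of θ arcsec spans θ·d AU: s = 14.9 × 81.301 = 1211.4 AU.

1211 AU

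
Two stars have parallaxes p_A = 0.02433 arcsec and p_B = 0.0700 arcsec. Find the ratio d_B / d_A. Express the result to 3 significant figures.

0.348

Since d = 1/p, d_B/d_A = p_A/p_B.
= 0.02433 / 0.0700 = 0.34757.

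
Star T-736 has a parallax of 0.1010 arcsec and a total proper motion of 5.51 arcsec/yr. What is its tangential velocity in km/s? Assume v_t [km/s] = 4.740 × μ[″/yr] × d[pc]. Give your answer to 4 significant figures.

258.6 km/s

d = 1/p = 1/0.1010″ = 9.901 pc.
v_t = 4.74 × μ × d = 4.74 × 5.51 × 9.901 = 258.59 km/s.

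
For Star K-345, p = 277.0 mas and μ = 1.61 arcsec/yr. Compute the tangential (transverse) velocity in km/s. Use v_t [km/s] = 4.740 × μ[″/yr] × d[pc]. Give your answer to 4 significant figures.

27.55 km/s

d = 1/p = 1/0.2770″ = 3.6101 pc.
v_t = 4.74 × μ × d = 4.74 × 1.61 × 3.6101 = 27.55 km/s.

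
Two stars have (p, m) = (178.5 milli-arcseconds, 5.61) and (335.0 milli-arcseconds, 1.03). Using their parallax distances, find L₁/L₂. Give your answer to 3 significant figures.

d₁ = 1/p₁ = 1/0.1785″ = 5.6022 pc; d₂ = 1/p₂ = 1/0.3350″ = 2.9851 pc.
M₁ = m₁ − 5 log₁₀ d₁ + 5 = 5.61 − 3.7418 + 5 = 6.8682.
M₂ = 1.03 − 2.3748 + 5 = 3.6552.
L₁/L₂ = 10^(0.4(M₂ − M₁)) = 10^(0.4 × (-3.2130)) = 10^(-1.28520) = 0.051856.

L₁/L₂ = 0.0519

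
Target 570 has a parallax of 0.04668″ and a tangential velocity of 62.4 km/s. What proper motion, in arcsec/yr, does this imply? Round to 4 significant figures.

0.6145 arcsec/yr

d = 1/p = 1/0.04668″ = 21.422 pc.
μ = v_t / (4.74 d) = 62.4 / (4.74 × 21.422) = 62.4 / 101.54 = 0.61454 ″/yr.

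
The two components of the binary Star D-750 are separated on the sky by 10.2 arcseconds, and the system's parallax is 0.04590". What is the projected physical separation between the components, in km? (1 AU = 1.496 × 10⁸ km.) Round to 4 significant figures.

d = 1/p = 1/0.04590″ = 21.786 pc.
At distance d (pc), an angle of θ arcsec spans θ·d AU: s = 10.2 × 21.786 = 222.22 AU.
= 222.22 × 1.496 × 10⁸ km = 3.3244 × 10^10 km.

3.324 × 10^10 km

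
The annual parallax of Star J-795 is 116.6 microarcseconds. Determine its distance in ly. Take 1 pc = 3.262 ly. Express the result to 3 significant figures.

p = 116.6 microarcseconds = 0.0001166 arcsec.
d = 1/p = 1/0.0001166 = 8576.3 pc.
In light-years: 8576.3 × 3.262 = 27976 ly.

28000 ly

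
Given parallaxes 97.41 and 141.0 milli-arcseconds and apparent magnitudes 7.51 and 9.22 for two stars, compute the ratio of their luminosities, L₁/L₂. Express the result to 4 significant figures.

L₁/L₂ = 10.12

d₁ = 1/p₁ = 1/0.09741″ = 10.266 pc; d₂ = 1/p₂ = 1/0.1410″ = 7.0922 pc.
M₁ = m₁ − 5 log₁₀ d₁ + 5 = 7.51 − 5.0570 + 5 = 7.4530.
M₂ = 9.22 − 4.2539 + 5 = 9.9661.
L₁/L₂ = 10^(0.4(M₂ − M₁)) = 10^(0.4 × 2.5131) = 10^1.00524 = 10.121.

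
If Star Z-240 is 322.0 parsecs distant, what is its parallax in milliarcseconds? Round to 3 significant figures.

3.11 mas

p = 1/d = 1/322 = 0.0031056 arcsec.
= 0.0031056 × 1000 = 3.1056 mas.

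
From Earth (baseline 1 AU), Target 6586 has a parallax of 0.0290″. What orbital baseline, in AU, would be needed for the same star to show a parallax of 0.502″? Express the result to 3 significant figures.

Parallax scales linearly with baseline: p ∝ B, so B = p_target / p_Earth × 1 AU.
B = 0.502 / 0.0290 = 17.31 AU.

17.3 AU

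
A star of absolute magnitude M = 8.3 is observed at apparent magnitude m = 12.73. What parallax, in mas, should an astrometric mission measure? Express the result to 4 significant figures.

13.00 mas

m − M = 12.73 − 8.3 = 4.43.
d = 10^((m−M)/5 + 1) = 10^1.886 = 76.913 pc.
p = 1/d = 1/76.913 = 0.013002 arcsec = 13.002 mas.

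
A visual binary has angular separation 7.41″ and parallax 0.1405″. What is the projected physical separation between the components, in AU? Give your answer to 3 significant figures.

52.7 AU

d = 1/p = 1/0.1405″ = 7.1174 pc.
At distance d (pc), an angle of θ arcsec spans θ·d AU: s = 7.41 × 7.1174 = 52.74 AU.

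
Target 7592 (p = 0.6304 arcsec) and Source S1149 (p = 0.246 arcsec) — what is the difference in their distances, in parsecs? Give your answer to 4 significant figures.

2.479 pc

d_A = 1/0.6304″ = 1.5863 pc; d_B = 1/0.2460″ = 4.065 pc.
|d_B − d_A| = |4.065 − 1.5863| = 2.4787 pc.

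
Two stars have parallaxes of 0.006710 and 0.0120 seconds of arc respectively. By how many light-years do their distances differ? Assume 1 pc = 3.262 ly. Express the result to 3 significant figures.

d_A = 1/0.006710″ = 149.03 pc; d_B = 1/0.01200″ = 83.333 pc.
|d_B − d_A| = |83.333 − 149.03| = 65.697 pc = 65.697 × 3.262 ly = 214.3 ly.

214 ly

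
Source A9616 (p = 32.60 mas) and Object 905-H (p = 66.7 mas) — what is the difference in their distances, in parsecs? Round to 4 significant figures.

15.68 pc

d_A = 1/0.03260″ = 30.675 pc; d_B = 1/0.06670″ = 14.993 pc.
|d_B − d_A| = |14.993 − 30.675| = 15.682 pc.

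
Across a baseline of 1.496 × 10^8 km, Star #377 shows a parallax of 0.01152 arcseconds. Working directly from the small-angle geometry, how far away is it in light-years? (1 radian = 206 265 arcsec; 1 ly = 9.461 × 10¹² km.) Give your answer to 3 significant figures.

θ = 0.01152″ = 0.01152/206265 = 5.5850 × 10^-8 rad.
d = B/θ = (1.496 × 10^8) / (5.5850 × 10^-8) = 2.6786 × 10^15 km = (2.6786 × 10^15) / (9.461 × 10^12) ly = 283.12 ly.

283 ly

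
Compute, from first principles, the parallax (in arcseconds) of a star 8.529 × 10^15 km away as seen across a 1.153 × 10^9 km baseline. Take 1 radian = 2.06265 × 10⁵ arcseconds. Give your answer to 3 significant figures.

0.0279 arcsec

θ ≈ B/d = (1.153 × 10^9) / (8.529 × 10^15) = 1.3519 × 10^-7 rad.
In arcseconds: 1.3519 × 10^-7 × 206265 = 0.027885″.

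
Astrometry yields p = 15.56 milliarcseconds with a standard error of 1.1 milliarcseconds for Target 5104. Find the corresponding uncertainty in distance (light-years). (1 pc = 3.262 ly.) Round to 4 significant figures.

d = 1/p, so σ_d = σ_p / p².
σ_d = 0.00110 / (0.01556)² = 0.00110 / 0.00024211 = 4.5434 pc = 4.5434 × 3.262 ly = 14.821 ly.

14.82 ly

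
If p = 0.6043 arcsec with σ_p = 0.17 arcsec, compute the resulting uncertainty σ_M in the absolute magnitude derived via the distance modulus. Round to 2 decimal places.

M = m − 5 log₁₀ d + 5 = m + 5 log₁₀ p + 5, so ∂M/∂p = 5/(p ln 10).
σ_M = (5/ln 10) · (σ_p/p) = 2.1715 × 0.17/0.6043 = 2.1715 × 0.28132 = 0.61089.

σ_M = 0.61 mag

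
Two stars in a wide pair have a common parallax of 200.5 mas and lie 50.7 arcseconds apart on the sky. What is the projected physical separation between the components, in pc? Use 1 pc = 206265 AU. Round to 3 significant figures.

d = 1/p = 1/0.2005″ = 4.9875 pc.
At distance d (pc), an angle of θ arcsec spans θ·d AU: s = 50.7 × 4.9875 = 252.87 AU.
= 252.87 / 206265 = 0.0012259 pc.

0.00123 pc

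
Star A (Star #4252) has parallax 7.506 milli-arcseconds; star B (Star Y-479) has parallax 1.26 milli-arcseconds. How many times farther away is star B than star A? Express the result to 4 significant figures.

5.957

Since d = 1/p, d_B/d_A = p_A/p_B.
= 7.506 / 1.26 = 5.9571.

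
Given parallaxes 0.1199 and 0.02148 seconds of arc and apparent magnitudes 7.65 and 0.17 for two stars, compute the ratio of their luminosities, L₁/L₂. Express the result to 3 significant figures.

L₁/L₂ = 3.27 × 10^-5

d₁ = 1/p₁ = 1/0.1199″ = 8.3403 pc; d₂ = 1/p₂ = 1/0.02148″ = 46.555 pc.
M₁ = m₁ − 5 log₁₀ d₁ + 5 = 7.65 − 4.6059 + 5 = 8.0441.
M₂ = 0.17 − 8.3398 + 5 = -3.1698.
L₁/L₂ = 10^(0.4(M₂ − M₁)) = 10^(0.4 × (-11.2139)) = 10^(-4.48556) = 0.000032692.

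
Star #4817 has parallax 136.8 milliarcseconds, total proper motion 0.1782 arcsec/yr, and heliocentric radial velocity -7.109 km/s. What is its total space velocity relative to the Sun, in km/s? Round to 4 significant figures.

d = 1/p = 1/0.1368″ = 7.3099 pc.
v_t = 4.740 μ d = 4.740 × 0.1782 × 7.3099 = 6.1744 km/s.
v = √(v_r² + v_t²) = √((-7.109)² + 6.1744²) = √88.6611 = 9.416 km/s.

9.416 km/s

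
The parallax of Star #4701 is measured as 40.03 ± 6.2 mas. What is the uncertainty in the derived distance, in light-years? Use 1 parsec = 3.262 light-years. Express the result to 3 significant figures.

d = 1/p, so σ_d = σ_p / p².
σ_d = 0.00620 / (0.04003)² = 0.00620 / 0.0016024 = 3.8692 pc = 3.8692 × 3.262 ly = 12.621 ly.

12.6 ly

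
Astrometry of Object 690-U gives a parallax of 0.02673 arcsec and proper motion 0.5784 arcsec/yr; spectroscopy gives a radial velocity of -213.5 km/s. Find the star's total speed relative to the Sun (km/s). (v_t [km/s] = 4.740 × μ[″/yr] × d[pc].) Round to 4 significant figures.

d = 1/p = 1/0.02673″ = 37.411 pc.
v_t = 4.740 μ d = 4.740 × 0.5784 × 37.411 = 102.57 km/s.
v = √(v_r² + v_t²) = √((-213.5)² + 102.57²) = √56102.9 = 236.86 km/s.

236.9 km/s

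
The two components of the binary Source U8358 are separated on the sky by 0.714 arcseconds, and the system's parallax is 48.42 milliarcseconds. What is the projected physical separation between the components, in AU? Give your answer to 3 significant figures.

14.7 AU

d = 1/p = 1/0.04842″ = 20.653 pc.
At distance d (pc), an angle of θ arcsec spans θ·d AU: s = 0.714 × 20.653 = 14.746 AU.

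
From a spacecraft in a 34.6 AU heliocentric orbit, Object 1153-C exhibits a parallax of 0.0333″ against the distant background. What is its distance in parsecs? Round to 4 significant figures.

1039 pc

With baseline B (in AU) and parallax p (in arcsec), d = B/p parsecs.
d = 34.6 / 0.0333 = 1039 pc.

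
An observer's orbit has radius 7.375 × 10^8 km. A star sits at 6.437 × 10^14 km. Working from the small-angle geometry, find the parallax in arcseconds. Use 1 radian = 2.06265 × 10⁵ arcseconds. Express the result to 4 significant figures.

0.2363 arcsec

θ ≈ B/d = (7.375 × 10^8) / (6.437 × 10^14) = 1.1457 × 10^-6 rad.
In arcseconds: 1.1457 × 10^-6 × 206265 = 0.23632″.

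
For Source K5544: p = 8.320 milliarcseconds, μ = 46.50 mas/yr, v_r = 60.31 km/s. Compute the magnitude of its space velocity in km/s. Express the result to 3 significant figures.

d = 1/p = 1/0.008320″ = 120.19 pc.
μ = 46.50 mas/yr = 0.04650 ″/yr.
v_t = 4.740 μ d = 4.740 × 0.04650 × 120.19 = 26.491 km/s.
v = √(v_r² + v_t²) = √(60.31² + 26.491²) = √4339.07 = 65.872 km/s.

65.9 km/s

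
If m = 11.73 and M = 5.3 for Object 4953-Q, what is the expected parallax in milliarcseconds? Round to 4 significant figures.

5.176 mas

m − M = 11.73 − 5.3 = 6.43.
d = 10^((m−M)/5 + 1) = 10^2.286 = 193.2 pc.
p = 1/d = 1/193.2 = 0.005176 arcsec = 5.176 mas.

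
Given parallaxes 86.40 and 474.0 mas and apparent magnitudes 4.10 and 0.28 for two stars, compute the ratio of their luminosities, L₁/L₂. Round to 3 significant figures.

L₁/L₂ = 0.892

d₁ = 1/p₁ = 1/0.08640″ = 11.574 pc; d₂ = 1/p₂ = 1/0.4740″ = 2.1097 pc.
M₁ = m₁ − 5 log₁₀ d₁ + 5 = 4.10 − 5.3174 + 5 = 3.7826.
M₂ = 0.28 − 1.6211 + 5 = 3.6589.
L₁/L₂ = 10^(0.4(M₂ − M₁)) = 10^(0.4 × (-0.1237)) = 10^(-0.04948) = 0.89232.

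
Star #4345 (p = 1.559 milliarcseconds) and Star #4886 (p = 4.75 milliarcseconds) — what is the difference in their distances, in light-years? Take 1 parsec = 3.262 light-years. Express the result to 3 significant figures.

d_A = 1/0.001559″ = 641.44 pc; d_B = 1/0.004750″ = 210.53 pc.
|d_B − d_A| = |210.53 − 641.44| = 430.91 pc = 430.91 × 3.262 ly = 1405.6 ly.

1410 ly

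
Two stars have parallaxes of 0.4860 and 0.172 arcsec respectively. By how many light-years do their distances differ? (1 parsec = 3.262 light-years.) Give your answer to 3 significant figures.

12.3 ly

d_A = 1/0.4860″ = 2.0576 pc; d_B = 1/0.1720″ = 5.814 pc.
|d_B − d_A| = |5.814 − 2.0576| = 3.7564 pc = 3.7564 × 3.262 ly = 12.253 ly.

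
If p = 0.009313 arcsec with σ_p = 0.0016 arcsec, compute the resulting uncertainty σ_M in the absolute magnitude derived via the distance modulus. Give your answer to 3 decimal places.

M = m − 5 log₁₀ d + 5 = m + 5 log₁₀ p + 5, so ∂M/∂p = 5/(p ln 10).
σ_M = (5/ln 10) · (σ_p/p) = 2.1715 × 0.0016/0.009313 = 2.1715 × 0.1718 = 0.37306.

σ_M = 0.373 mag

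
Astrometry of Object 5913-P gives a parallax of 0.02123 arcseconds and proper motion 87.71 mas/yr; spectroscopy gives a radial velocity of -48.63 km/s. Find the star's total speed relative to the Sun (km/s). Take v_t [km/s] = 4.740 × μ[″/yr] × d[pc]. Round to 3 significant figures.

d = 1/p = 1/0.02123″ = 47.103 pc.
μ = 87.71 mas/yr = 0.08771 ″/yr.
v_t = 4.740 μ d = 4.740 × 0.08771 × 47.103 = 19.583 km/s.
v = √(v_r² + v_t²) = √((-48.63)² + 19.583²) = √2748.37 = 52.425 km/s.

52.4 km/s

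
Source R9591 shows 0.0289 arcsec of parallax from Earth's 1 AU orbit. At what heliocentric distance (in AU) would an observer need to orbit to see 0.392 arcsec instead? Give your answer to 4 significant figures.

Parallax scales linearly with baseline: p ∝ B, so B = p_target / p_Earth × 1 AU.
B = 0.392 / 0.0289 = 13.564 AU.

13.56 AU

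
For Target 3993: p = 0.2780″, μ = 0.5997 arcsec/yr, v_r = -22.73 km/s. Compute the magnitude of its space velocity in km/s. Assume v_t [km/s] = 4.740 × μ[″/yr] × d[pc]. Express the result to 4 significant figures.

24.92 km/s

d = 1/p = 1/0.2780″ = 3.5971 pc.
v_t = 4.740 μ d = 4.740 × 0.5997 × 3.5971 = 10.225 km/s.
v = √(v_r² + v_t²) = √((-22.73)² + 10.225²) = √621.204 = 24.924 km/s.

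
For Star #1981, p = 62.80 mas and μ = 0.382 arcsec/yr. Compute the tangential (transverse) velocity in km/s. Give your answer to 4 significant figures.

28.83 km/s

d = 1/p = 1/0.06280″ = 15.924 pc.
v_t = 4.74 × μ × d = 4.74 × 0.382 × 15.924 = 28.833 km/s.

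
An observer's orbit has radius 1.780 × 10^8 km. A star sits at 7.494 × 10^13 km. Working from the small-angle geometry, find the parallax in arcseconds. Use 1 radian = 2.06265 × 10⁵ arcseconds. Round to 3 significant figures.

0.490 arcsec

θ ≈ B/d = (1.780 × 10^8) / (7.494 × 10^13) = 2.3752 × 10^-6 rad.
In arcseconds: 2.3752 × 10^-6 × 206265 = 0.48992″.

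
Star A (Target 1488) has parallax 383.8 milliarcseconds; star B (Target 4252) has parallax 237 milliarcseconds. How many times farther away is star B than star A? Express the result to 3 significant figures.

Since d = 1/p, d_B/d_A = p_A/p_B.
= 383.8 / 237 = 1.6194.

1.62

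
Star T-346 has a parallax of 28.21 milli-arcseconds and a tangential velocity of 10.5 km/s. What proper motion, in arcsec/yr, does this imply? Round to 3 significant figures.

d = 1/p = 1/0.02821″ = 35.448 pc.
μ = v_t / (4.74 d) = 10.5 / (4.74 × 35.448) = 10.5 / 168.02 = 0.062493 ″/yr.

0.0625 arcsec/yr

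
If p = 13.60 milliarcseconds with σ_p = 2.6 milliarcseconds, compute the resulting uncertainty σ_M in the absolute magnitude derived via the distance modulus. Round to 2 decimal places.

M = m − 5 log₁₀ d + 5 = m + 5 log₁₀ p + 5, so ∂M/∂p = 5/(p ln 10).
σ_M = (5/ln 10) · (σ_p/p) = 2.1715 × 2.6/13.60 = 2.1715 × 0.19118 = 0.41515.

σ_M = 0.42 mag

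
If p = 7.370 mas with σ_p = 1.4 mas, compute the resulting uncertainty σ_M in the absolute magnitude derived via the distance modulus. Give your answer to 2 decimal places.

σ_M = 0.41 mag

M = m − 5 log₁₀ d + 5 = m + 5 log₁₀ p + 5, so ∂M/∂p = 5/(p ln 10).
σ_M = (5/ln 10) · (σ_p/p) = 2.1715 × 1.4/7.370 = 2.1715 × 0.18996 = 0.4125.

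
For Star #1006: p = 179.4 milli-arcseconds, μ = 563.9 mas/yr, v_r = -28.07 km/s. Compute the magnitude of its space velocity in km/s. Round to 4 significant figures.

d = 1/p = 1/0.1794″ = 5.5741 pc.
μ = 563.9 mas/yr = 0.5639 ″/yr.
v_t = 4.740 μ d = 4.740 × 0.5639 × 5.5741 = 14.899 km/s.
v = √(v_r² + v_t²) = √((-28.07)² + 14.899²) = √1009.91 = 31.779 km/s.

31.78 km/s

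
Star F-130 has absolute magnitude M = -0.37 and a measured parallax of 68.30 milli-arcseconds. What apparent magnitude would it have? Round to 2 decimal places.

d = 1/p = 1/0.06830″ = 14.641 pc.
m − M = 5 log₁₀ d − 5 = 5 log₁₀(14.641) − 5 = 5.8279 − 5 = 0.8279.
m = M + (m − M) = -0.37 + 0.8279 = 0.46.

m = 0.46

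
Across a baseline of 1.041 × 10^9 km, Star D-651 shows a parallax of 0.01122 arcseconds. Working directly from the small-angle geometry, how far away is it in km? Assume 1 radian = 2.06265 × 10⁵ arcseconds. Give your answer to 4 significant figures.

θ = 0.01122″ = 0.01122/206265 = 5.4396 × 10^-8 rad.
d = B/θ = (1.041 × 10^9) / (5.4396 × 10^-8) = 1.9137 × 10^16 km.

1.914 × 10^16 km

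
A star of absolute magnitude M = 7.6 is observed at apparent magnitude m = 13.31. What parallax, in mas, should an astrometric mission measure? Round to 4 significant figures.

7.211 mas

m − M = 13.31 − 7.6 = 5.71.
d = 10^((m−M)/5 + 1) = 10^2.142 = 138.68 pc.
p = 1/d = 1/138.68 = 0.0072108 arcsec = 7.2108 mas.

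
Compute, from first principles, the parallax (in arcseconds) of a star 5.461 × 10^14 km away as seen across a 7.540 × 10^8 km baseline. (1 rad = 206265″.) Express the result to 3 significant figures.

θ ≈ B/d = (7.540 × 10^8) / (5.461 × 10^14) = 1.3807 × 10^-6 rad.
In arcseconds: 1.3807 × 10^-6 × 206265 = 0.28479″.

0.285 arcsec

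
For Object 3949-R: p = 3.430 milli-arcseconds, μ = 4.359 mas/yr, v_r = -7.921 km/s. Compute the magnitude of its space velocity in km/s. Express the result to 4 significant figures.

d = 1/p = 1/0.003430″ = 291.55 pc.
μ = 4.359 mas/yr = 0.004359 ″/yr.
v_t = 4.740 μ d = 4.740 × 0.004359 × 291.55 = 6.0239 km/s.
v = √(v_r² + v_t²) = √((-7.921)² + 6.0239²) = √99.0296 = 9.9514 km/s.

9.951 km/s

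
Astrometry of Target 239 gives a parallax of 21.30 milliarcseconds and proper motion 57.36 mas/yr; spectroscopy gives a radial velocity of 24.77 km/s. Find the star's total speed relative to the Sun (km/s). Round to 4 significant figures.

27.87 km/s

d = 1/p = 1/0.02130″ = 46.948 pc.
μ = 57.36 mas/yr = 0.05736 ″/yr.
v_t = 4.740 μ d = 4.740 × 0.05736 × 46.948 = 12.765 km/s.
v = √(v_r² + v_t²) = √(24.77² + 12.765²) = √776.498 = 27.866 km/s.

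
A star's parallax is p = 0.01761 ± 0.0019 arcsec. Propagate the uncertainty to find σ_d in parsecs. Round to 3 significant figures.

6.13 pc

d = 1/p, so σ_d = σ_p / p².
σ_d = 0.00190 / (0.01761)² = 0.00190 / 0.00031011 = 6.1269 pc.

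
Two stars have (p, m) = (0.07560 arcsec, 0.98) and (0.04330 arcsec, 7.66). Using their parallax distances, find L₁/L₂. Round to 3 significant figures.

L₁/L₂ = 154

d₁ = 1/p₁ = 1/0.07560″ = 13.228 pc; d₂ = 1/p₂ = 1/0.04330″ = 23.095 pc.
M₁ = m₁ − 5 log₁₀ d₁ + 5 = 0.98 − 5.6075 + 5 = 0.3725.
M₂ = 7.66 − 6.8176 + 5 = 5.8424.
L₁/L₂ = 10^(0.4(M₂ − M₁)) = 10^(0.4 × 5.4699) = 10^2.18796 = 154.16.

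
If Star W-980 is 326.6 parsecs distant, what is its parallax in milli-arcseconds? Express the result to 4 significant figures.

3.062 mas

p = 1/d = 1/326.6 = 0.0030618 arcsec.
= 0.0030618 × 1000 = 3.0618 mas.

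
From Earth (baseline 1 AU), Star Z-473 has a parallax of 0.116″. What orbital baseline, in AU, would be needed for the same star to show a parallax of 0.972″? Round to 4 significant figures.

8.379 AU

Parallax scales linearly with baseline: p ∝ B, so B = p_target / p_Earth × 1 AU.
B = 0.972 / 0.116 = 8.3793 AU.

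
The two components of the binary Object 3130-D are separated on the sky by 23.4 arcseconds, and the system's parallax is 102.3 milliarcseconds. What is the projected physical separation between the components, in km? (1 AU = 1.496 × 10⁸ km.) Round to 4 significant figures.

3.422 × 10^10 km

d = 1/p = 1/0.1023″ = 9.7752 pc.
At distance d (pc), an angle of θ arcsec spans θ·d AU: s = 23.4 × 9.7752 = 228.74 AU.
= 228.74 × 1.496 × 10⁸ km = 3.4220 × 10^10 km.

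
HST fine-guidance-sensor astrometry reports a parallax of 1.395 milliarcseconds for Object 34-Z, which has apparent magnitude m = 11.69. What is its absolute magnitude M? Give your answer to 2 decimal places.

M = 2.41

d = 1/p = 1/0.001395″ = 716.85 pc.
m − M = 5 log₁₀(716.85) − 5 = 14.2771 − 5 = 9.2771.
M = m − (m − M) = 11.69 − 9.2771 = 2.41.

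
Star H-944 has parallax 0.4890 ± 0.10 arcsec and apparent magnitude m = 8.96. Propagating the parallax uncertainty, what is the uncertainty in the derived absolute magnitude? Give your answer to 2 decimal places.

σ_M = 0.44 mag

M = m − 5 log₁₀ d + 5 = m + 5 log₁₀ p + 5, so ∂M/∂p = 5/(p ln 10).
σ_M = (5/ln 10) · (σ_p/p) = 2.1715 × 0.10/0.4890 = 2.1715 × 0.2045 = 0.44407.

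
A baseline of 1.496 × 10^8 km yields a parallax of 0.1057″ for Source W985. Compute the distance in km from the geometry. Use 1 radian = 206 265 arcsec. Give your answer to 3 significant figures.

2.92 × 10^14 km

θ = 0.1057″ = 0.1057/206265 = 5.1245 × 10^-7 rad.
d = B/θ = (1.496 × 10^8) / (5.1245 × 10^-7) = 2.9193 × 10^14 km.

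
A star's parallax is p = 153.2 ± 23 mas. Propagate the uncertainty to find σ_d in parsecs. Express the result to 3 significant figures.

0.980 pc

d = 1/p, so σ_d = σ_p / p².
σ_d = 0.0230 / (0.1532)² = 0.0230 / 0.02347 = 0.97997 pc.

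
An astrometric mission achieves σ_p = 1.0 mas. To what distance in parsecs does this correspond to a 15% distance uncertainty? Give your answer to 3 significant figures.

σ_d/d = σ_p/p, so the condition is σ_p/p ≤ 0.15, i.e. p ≥ σ_p/0.15.
p_min = 1.0/0.15 = 6.6667 mas = 0.0066667 arcsec.
d_max = 1/p_min = 1/0.0066667 = 150 pc.

150 pc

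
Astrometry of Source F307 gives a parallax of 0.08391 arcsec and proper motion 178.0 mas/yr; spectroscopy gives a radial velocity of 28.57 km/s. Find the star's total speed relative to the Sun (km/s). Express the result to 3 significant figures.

30.3 km/s

d = 1/p = 1/0.08391″ = 11.918 pc.
μ = 178.0 mas/yr = 0.1780 ″/yr.
v_t = 4.740 μ d = 4.740 × 0.1780 × 11.918 = 10.055 km/s.
v = √(v_r² + v_t²) = √(28.57² + 10.055²) = √917.348 = 30.288 km/s.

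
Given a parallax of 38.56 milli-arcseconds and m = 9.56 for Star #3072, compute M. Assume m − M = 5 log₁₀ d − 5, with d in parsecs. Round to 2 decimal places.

M = 7.49

d = 1/p = 1/0.03856″ = 25.934 pc.
m − M = 5 log₁₀(25.934) − 5 = 7.0693 − 5 = 2.0693.
M = m − (m − M) = 9.56 − 2.0693 = 7.49.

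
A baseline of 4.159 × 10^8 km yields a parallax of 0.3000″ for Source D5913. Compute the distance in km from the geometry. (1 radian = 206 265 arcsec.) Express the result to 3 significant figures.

θ = 0.3000″ = 0.3000/206265 = 1.4544 × 10^-6 rad.
d = B/θ = (4.159 × 10^8) / (1.4544 × 10^-6) = 2.8596 × 10^14 km.

2.86 × 10^14 km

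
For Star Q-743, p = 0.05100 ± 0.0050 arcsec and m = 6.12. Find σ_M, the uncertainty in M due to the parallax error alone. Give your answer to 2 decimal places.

M = m − 5 log₁₀ d + 5 = m + 5 log₁₀ p + 5, so ∂M/∂p = 5/(p ln 10).
σ_M = (5/ln 10) · (σ_p/p) = 2.1715 × 0.0050/0.05100 = 2.1715 × 0.098039 = 0.21289.

σ_M = 0.21 mag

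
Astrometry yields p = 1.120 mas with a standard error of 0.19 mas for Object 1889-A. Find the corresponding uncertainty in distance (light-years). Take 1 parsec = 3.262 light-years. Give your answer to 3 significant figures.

d = 1/p, so σ_d = σ_p / p².
σ_d = 0.000190 / (0.001120)² = 0.000190 / 0.0000012544 = 151.47 pc = 151.47 × 3.262 ly = 494.1 ly.

494 ly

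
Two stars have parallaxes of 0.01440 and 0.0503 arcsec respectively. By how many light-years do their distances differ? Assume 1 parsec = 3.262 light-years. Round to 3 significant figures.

d_A = 1/0.01440″ = 69.444 pc; d_B = 1/0.05030″ = 19.881 pc.
|d_B − d_A| = |19.881 − 69.444| = 49.563 pc = 49.563 × 3.262 ly = 161.67 ly.

162 ly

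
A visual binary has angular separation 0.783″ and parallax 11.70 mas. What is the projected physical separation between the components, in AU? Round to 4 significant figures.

d = 1/p = 1/0.01170″ = 85.47 pc.
At distance d (pc), an angle of θ arcsec spans θ·d AU: s = 0.783 × 85.47 = 66.923 AU.

66.92 AU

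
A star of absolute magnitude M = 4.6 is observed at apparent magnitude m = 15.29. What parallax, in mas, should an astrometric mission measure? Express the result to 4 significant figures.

m − M = 15.29 − 4.6 = 10.69.
d = 10^((m−M)/5 + 1) = 10^3.138 = 1374 pc.
p = 1/d = 1/1374 = 0.0007278 arcsec = 0.7278 mas.

0.7278 mas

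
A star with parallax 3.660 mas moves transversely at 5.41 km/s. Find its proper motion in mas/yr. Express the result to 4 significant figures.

d = 1/p = 1/0.003660″ = 273.22 pc.
μ = v_t / (4.74 d) = 5.41 / (4.74 × 273.22) = 5.41 / 1295.1 = 0.0041773 ″/yr = 4.1773 mas/yr.

4.177 mas/yr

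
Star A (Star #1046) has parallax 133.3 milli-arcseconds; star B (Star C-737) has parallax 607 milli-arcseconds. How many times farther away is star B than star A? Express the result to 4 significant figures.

0.2196

Since d = 1/p, d_B/d_A = p_A/p_B.
= 133.3 / 607 = 0.2196.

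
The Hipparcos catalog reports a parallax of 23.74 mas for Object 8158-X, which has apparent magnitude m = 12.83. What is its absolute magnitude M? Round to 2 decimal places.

d = 1/p = 1/0.02374″ = 42.123 pc.
m − M = 5 log₁₀(42.123) − 5 = 8.1226 − 5 = 3.1226.
M = m − (m − M) = 12.83 − 3.1226 = 9.71.

M = 9.71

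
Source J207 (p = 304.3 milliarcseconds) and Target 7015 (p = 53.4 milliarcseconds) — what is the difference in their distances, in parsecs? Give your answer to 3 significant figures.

15.4 pc

d_A = 1/0.3043″ = 3.2862 pc; d_B = 1/0.05340″ = 18.727 pc.
|d_B − d_A| = |18.727 − 3.2862| = 15.441 pc.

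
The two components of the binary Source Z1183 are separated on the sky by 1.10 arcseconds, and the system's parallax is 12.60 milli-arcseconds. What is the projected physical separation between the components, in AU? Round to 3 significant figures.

87.3 AU

d = 1/p = 1/0.01260″ = 79.365 pc.
At distance d (pc), an angle of θ arcsec spans θ·d AU: s = 1.10 × 79.365 = 87.302 AU.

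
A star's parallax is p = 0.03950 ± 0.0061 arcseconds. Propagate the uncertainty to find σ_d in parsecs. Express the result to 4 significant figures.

3.910 pc

d = 1/p, so σ_d = σ_p / p².
σ_d = 0.00610 / (0.03950)² = 0.00610 / 0.0015603 = 3.9095 pc.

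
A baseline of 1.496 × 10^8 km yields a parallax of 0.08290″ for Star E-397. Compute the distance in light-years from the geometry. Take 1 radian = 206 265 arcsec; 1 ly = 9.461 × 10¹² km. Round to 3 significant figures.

39.3 ly

θ = 0.08290″ = 0.08290/206265 = 4.0191 × 10^-7 rad.
d = B/θ = (1.496 × 10^8) / (4.0191 × 10^-7) = 3.7222 × 10^14 km = (3.7222 × 10^14) / (9.461 × 10^12) ly = 39.343 ly.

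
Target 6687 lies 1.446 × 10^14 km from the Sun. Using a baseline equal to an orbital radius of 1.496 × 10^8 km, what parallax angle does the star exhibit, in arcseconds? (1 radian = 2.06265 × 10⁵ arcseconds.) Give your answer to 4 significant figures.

0.2134 arcsec

θ ≈ B/d = (1.496 × 10^8) / (1.446 × 10^14) = 1.0346 × 10^-6 rad.
In arcseconds: 1.0346 × 10^-6 × 206265 = 0.2134″.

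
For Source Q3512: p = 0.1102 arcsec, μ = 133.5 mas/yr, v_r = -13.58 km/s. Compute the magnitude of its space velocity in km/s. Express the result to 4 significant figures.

d = 1/p = 1/0.1102″ = 9.0744 pc.
μ = 133.5 mas/yr = 0.1335 ″/yr.
v_t = 4.740 μ d = 4.740 × 0.1335 × 9.0744 = 5.7422 km/s.
v = √(v_r² + v_t²) = √((-13.58)² + 5.7422²) = √217.389 = 14.744 km/s.

14.74 km/s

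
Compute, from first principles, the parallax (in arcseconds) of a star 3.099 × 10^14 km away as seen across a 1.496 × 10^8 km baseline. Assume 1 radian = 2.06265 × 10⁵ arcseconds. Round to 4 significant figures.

θ ≈ B/d = (1.496 × 10^8) / (3.099 × 10^14) = 4.8274 × 10^-7 rad.
In arcseconds: 4.8274 × 10^-7 × 206265 = 0.099572″.

0.09957 arcsec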